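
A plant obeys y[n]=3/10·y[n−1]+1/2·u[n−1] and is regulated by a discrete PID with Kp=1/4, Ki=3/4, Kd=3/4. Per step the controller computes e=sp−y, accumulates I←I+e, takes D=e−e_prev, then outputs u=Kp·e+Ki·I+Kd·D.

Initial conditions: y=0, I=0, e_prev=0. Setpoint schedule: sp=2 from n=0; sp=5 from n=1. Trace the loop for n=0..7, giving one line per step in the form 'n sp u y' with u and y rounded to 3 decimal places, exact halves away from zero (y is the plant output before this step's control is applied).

(exact arithmetic carried between steps; '≈' marks a value shown rounded to 6 d.p. or computed from one; I and e_prev carry over from the previous line; the table rounds u and y to 3 d.p., halves away from zero)
n=0: y=0, sp=2, e=sp−y=2; I=2, D=e−e_prev=2; u=1/4·2+3/4·2+3/4·2=3.5; next y=3/10·0+1/2·3.5=1.75
n=1: y=1.75, sp=5, e=sp−y=3.25; I=5.25, D=e−e_prev=1.25; u=1/4·3.25+3/4·5.25+3/4·1.25=5.6875; next y=3/10·1.75+1/2·5.6875=3.36875
n=2: y=3.36875, sp=5, e=sp−y=1.63125; I=6.88125, D=e−e_prev=-1.61875; u=1/4·1.63125+3/4·6.88125+3/4·(-1.61875)≈4.354688; next y=3/10·3.36875+1/2·4.354688≈3.187969
n=3: y≈3.187969, sp=5, e=sp−y≈1.812031; I≈8.693281, D=e−e_prev≈0.180781; u=1/4·1.812031+3/4·8.693281+3/4·0.180781≈7.108555; next y=3/10·3.187969+1/2·7.108555≈4.510668
n=4: y≈4.510668, sp=5, e=sp−y≈0.489332; I≈9.182613, D=e−e_prev≈-1.322699; u=1/4·0.489332+3/4·9.182613+3/4·(-1.322699)≈6.017269; next y=3/10·4.510668+1/2·6.017269≈4.361835
n=5: y≈4.361835, sp=5, e=sp−y≈0.638165; I≈9.820779, D=e−e_prev≈0.148833; u=1/4·0.638165+3/4·9.820779+3/4·0.148833≈7.636750; next y=3/10·4.361835+1/2·7.636750≈5.126926
n=6: y≈5.126926, sp=5, e=sp−y≈-0.126926; I≈9.693853, D=e−e_prev≈-0.765091; u=1/4·(-0.126926)+3/4·9.693853+3/4·(-0.765091)≈6.664840; next y=3/10·5.126926+1/2·6.664840≈4.870498
n=7: y≈4.870498, sp=5, e=sp−y≈0.129502; I≈9.823355, D=e−e_prev≈0.256428; u=1/4·0.129502+3/4·9.823355+3/4·0.256428≈7.592213; next y=3/10·4.870498+1/2·7.592213≈5.257256

0 2 3.500 0.000
1 5 5.688 1.750
2 5 4.355 3.369
3 5 7.109 3.188
4 5 6.017 4.511
5 5 7.637 4.362
6 5 6.665 5.127
7 5 7.592 4.870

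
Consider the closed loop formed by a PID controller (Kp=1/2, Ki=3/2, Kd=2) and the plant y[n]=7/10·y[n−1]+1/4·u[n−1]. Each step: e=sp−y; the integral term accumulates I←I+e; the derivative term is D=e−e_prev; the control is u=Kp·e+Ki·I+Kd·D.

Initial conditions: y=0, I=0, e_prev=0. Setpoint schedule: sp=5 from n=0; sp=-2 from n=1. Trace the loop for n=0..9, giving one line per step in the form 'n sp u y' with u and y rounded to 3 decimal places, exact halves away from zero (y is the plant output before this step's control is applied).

(exact arithmetic carried between steps; '≈' marks a value shown rounded to 6 d.p. or computed from one; I and e_prev carry over from the previous line; the table rounds u and y to 3 d.p., halves away from zero)
n=0: y=0, sp=5, e=sp−y=5; I=5, D=e−e_prev=5; u=1/2·5+3/2·5+2·5=20; next y=7/10·0+1/4·20=5
n=1: y=5, sp=-2, e=sp−y=-7; I=-2, D=e−e_prev=-12; u=1/2·(-7)+3/2·(-2)+2·(-12)=-30.5; next y=7/10·5+1/4·(-30.5)=-4.125
n=2: y=-4.125, sp=-2, e=sp−y=2.125; I=0.125, D=e−e_prev=9.125; u=1/2·2.125+3/2·0.125+2·9.125=19.5; next y=7/10·(-4.125)+1/4·19.5=1.9875
n=3: y=1.9875, sp=-2, e=sp−y=-3.9875; I=-3.8625, D=e−e_prev=-6.1125; u=1/2·(-3.9875)+3/2·(-3.8625)+2·(-6.1125)=-20.0125; next y=7/10·1.9875+1/4·(-20.0125)=-3.611875
n=4: y=-3.611875, sp=-2, e=sp−y=1.611875; I=-2.250625, D=e−e_prev=5.599375; u=1/2·1.611875+3/2·(-2.250625)+2·5.599375=8.62875; next y=7/10·(-3.611875)+1/4·8.62875=-0.371125
n=5: y=-0.371125, sp=-2, e=sp−y=-1.628875; I=-3.8795, D=e−e_prev=-3.24075; u=1/2·(-1.628875)+3/2·(-3.8795)+2·(-3.24075)≈-13.115188; next y=7/10·(-0.371125)+1/4·(-13.115188)≈-3.538584
n=6: y≈-3.538584, sp=-2, e=sp−y≈1.538584; I≈-2.340916, D=e−e_prev≈3.167459; u=1/2·1.538584+3/2·(-2.340916)+2·3.167459≈3.592838; next y=7/10·(-3.538584)+1/4·3.592838≈-1.578800
n=7: y≈-1.578800, sp=-2, e=sp−y≈-0.421200; I≈-2.762116, D=e−e_prev≈-1.959785; u=1/2·(-0.421200)+3/2·(-2.762116)+2·(-1.959785)≈-8.273343; next y=7/10·(-1.578800)+1/4·(-8.273343)≈-3.173496
n=8: y≈-3.173496, sp=-2, e=sp−y≈1.173496; I≈-1.588620, D=e−e_prev≈1.594696; u=1/2·1.173496+3/2·(-1.588620)+2·1.594696≈1.393209; next y=7/10·(-3.173496)+1/4·1.393209≈-1.873145
n=9: y≈-1.873145, sp=-2, e=sp−y≈-0.126855; I≈-1.715476, D=e−e_prev≈-1.300351; u=1/2·(-0.126855)+3/2·(-1.715476)+2·(-1.300351)≈-5.237343; next y=7/10·(-1.873145)+1/4·(-5.237343)≈-2.620537

0 5 20.000 0.000
1 -2 -30.500 5.000
2 -2 19.500 -4.125
3 -2 -20.013 1.988
4 -2 8.629 -3.612
5 -2 -13.115 -0.371
6 -2 3.593 -3.539
7 -2 -8.273 -1.579
8 -2 1.393 -3.173
9 -2 -5.237 -1.873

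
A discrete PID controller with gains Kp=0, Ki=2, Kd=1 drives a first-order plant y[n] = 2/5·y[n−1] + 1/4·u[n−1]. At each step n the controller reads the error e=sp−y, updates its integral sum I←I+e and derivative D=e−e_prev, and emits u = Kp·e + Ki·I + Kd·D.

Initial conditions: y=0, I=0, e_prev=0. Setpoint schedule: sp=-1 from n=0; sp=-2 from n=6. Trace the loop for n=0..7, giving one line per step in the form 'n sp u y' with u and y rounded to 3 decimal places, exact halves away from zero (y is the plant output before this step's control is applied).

(exact arithmetic carried between steps; '≈' marks a value shown rounded to 6 d.p. or computed from one; I and e_prev carry over from the previous line; the table rounds u and y to 3 d.p., halves away from zero)
n=0: y=0, sp=-1, e=sp−y=-1; I=-1, D=e−e_prev=-1; u=0·(-1)+2·(-1)+1·(-1)=-3; next y=2/5·0+1/4·(-3)=-0.75
n=1: y=-0.75, sp=-1, e=sp−y=-0.25; I=-1.25, D=e−e_prev=0.75; u=0·(-0.25)+2·(-1.25)+1·0.75=-1.75; next y=2/5·(-0.75)+1/4·(-1.75)=-0.7375
n=2: y=-0.7375, sp=-1, e=sp−y=-0.2625; I=-1.5125, D=e−e_prev=-0.0125; u=0·(-0.2625)+2·(-1.5125)+1·(-0.0125)=-3.0375; next y=2/5·(-0.7375)+1/4·(-3.0375)=-1.054375
n=3: y=-1.054375, sp=-1, e=sp−y=0.054375; I=-1.458125, D=e−e_prev=0.316875; u=0·0.054375+2·(-1.458125)+1·0.316875=-2.599375; next y=2/5·(-1.054375)+1/4·(-2.599375)≈-1.071594
n=4: y≈-1.071594, sp=-1, e=sp−y≈0.071594; I≈-1.386531, D=e−e_prev≈0.017219; u=0·0.071594+2·(-1.386531)+1·0.017219≈-2.755844; next y=2/5·(-1.071594)+1/4·(-2.755844)≈-1.117598
n=5: y≈-1.117598, sp=-1, e=sp−y≈0.117598; I≈-1.268933, D=e−e_prev≈0.046005; u=0·0.117598+2·(-1.268933)+1·0.046005≈-2.491861; next y=2/5·(-1.117598)+1/4·(-2.491861)≈-1.070005
n=6: y≈-1.070005, sp=-2, e=sp−y≈-0.929995; I≈-2.198928, D=e−e_prev≈-1.047594; u=0·(-0.929995)+2·(-2.198928)+1·(-1.047594)≈-5.445450; next y=2/5·(-1.070005)+1/4·(-5.445450)≈-1.789364
n=7: y≈-1.789364, sp=-2, e=sp−y≈-0.210636; I≈-2.409564, D=e−e_prev≈0.719360; u=0·(-0.210636)+2·(-2.409564)+1·0.719360≈-4.099768; next y=2/5·(-1.789364)+1/4·(-4.099768)≈-1.740688

0 -1 -3.000 0.000
1 -1 -1.750 -0.750
2 -1 -3.038 -0.738
3 -1 -2.599 -1.054
4 -1 -2.756 -1.072
5 -1 -2.492 -1.118
6 -2 -5.445 -1.070
7 -2 -4.100 -1.789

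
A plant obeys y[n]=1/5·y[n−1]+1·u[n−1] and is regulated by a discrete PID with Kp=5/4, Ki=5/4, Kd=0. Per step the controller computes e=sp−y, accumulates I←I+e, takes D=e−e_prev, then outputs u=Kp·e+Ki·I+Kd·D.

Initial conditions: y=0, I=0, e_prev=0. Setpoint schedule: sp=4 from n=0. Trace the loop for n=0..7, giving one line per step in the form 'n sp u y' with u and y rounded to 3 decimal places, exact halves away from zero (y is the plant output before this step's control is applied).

(exact arithmetic carried between steps; '≈' marks a value shown rounded to 6 d.p. or computed from one; I and e_prev carry over from the previous line; the table rounds u and y to 3 d.p., halves away from zero)
n=0: y=0, sp=4, e=sp−y=4; I=4, D=e−e_prev=4; u=5/4·4+5/4·4+0·4=10; next y=1/5·0+1·10=10
n=1: y=10, sp=4, e=sp−y=-6; I=-2, D=e−e_prev=-10; u=5/4·(-6)+5/4·(-2)+0·(-10)=-10; next y=1/5·10+1·(-10)=-8
n=2: y=-8, sp=4, e=sp−y=12; I=10, D=e−e_prev=18; u=5/4·12+5/4·10+0·18=27.5; next y=1/5·(-8)+1·27.5=25.9
n=3: y=25.9, sp=4, e=sp−y=-21.9; I=-11.9, D=e−e_prev=-33.9; u=5/4·(-21.9)+5/4·(-11.9)+0·(-33.9)=-42.25; next y=1/5·25.9+1·(-42.25)=-37.07
n=4: y=-37.07, sp=4, e=sp−y=41.07; I=29.17, D=e−e_prev=62.97; u=5/4·41.07+5/4·29.17+0·62.97=87.8; next y=1/5·(-37.07)+1·87.8=80.386
n=5: y=80.386, sp=4, e=sp−y=-76.386; I=-47.216, D=e−e_prev=-117.456; u=5/4·(-76.386)+5/4·(-47.216)+0·(-117.456)=-154.5025; next y=1/5·80.386+1·(-154.5025)=-138.4253
n=6: y=-138.4253, sp=4, e=sp−y=142.4253; I=95.2093, D=e−e_prev=218.8113; u=5/4·142.4253+5/4·95.2093+0·218.8113=297.04325; next y=1/5·(-138.4253)+1·297.04325=269.35819
n=7: y=269.35819, sp=4, e=sp−y=-265.35819; I=-170.14889, D=e−e_prev=-407.78349; u=5/4·(-265.35819)+5/4·(-170.14889)+0·(-407.78349)=-544.38385; next y=1/5·269.35819+1·(-544.38385)=-490.512212

0 4 10.000 0.000
1 4 -10.000 10.000
2 4 27.500 -8.000
3 4 -42.250 25.900
4 4 87.800 -37.070
5 4 -154.503 80.386
6 4 297.043 -138.425
7 4 -544.384 269.358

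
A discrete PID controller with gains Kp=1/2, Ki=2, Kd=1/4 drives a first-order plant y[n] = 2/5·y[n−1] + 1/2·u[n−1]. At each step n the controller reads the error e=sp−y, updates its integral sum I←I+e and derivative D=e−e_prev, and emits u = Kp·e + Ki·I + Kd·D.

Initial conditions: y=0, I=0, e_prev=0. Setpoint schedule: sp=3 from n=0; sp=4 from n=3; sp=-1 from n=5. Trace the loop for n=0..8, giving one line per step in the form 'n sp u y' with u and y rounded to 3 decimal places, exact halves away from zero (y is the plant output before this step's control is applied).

0 3 8.250 0.000
1 3 2.156 4.125
2 3 4.779 2.728
3 4 5.654 3.481
4 4 4.600 4.219
5 -1 -8.767 3.988
6 -1 1.084 -2.788
7 -1 -3.125 -0.573
8 -1 -0.074 -1.792

(exact arithmetic carried between steps; '≈' marks a value shown rounded to 6 d.p. or computed from one; I and e_prev carry over from the previous line; the table rounds u and y to 3 d.p., halves away from zero)
n=0: y=0, sp=3, e=sp−y=3; I=3, D=e−e_prev=3; u=1/2·3+2·3+1/4·3=8.25; next y=2/5·0+1/2·8.25=4.125
n=1: y=4.125, sp=3, e=sp−y=-1.125; I=1.875, D=e−e_prev=-4.125; u=1/2·(-1.125)+2·1.875+1/4·(-4.125)=2.15625; next y=2/5·4.125+1/2·2.15625=2.728125
n=2: y=2.728125, sp=3, e=sp−y=0.271875; I=2.146875, D=e−e_prev=1.396875; u=1/2·0.271875+2·2.146875+1/4·1.396875≈4.778906; next y=2/5·2.728125+1/2·4.778906≈3.480703
n=3: y≈3.480703, sp=4, e=sp−y≈0.519297; I≈2.666172, D=e−e_prev≈0.247422; u=1/2·0.519297+2·2.666172+1/4·0.247422≈5.653848; next y=2/5·3.480703+1/2·5.653848≈4.219205
n=4: y≈4.219205, sp=4, e=sp−y≈-0.219205; I≈2.446967, D=e−e_prev≈-0.738502; u=1/2·(-0.219205)+2·2.446967+1/4·(-0.738502)≈4.599706; next y=2/5·4.219205+1/2·4.599706≈3.987535
n=5: y≈3.987535, sp=-1, e=sp−y≈-4.987535; I≈-2.540568, D=e−e_prev≈-4.768330; u=1/2·(-4.987535)+2·(-2.540568)+1/4·(-4.768330)≈-8.766986; next y=2/5·3.987535+1/2·(-8.766986)≈-2.788479
n=6: y≈-2.788479, sp=-1, e=sp−y≈1.788479; I≈-0.752089, D=e−e_prev≈6.776014; u=1/2·1.788479+2·(-0.752089)+1/4·6.776014≈1.084065; next y=2/5·(-2.788479)+1/2·1.084065≈-0.573359
n=7: y≈-0.573359, sp=-1, e=sp−y≈-0.426641; I≈-1.178730, D=e−e_prev≈-2.215120; u=1/2·(-0.426641)+2·(-1.178730)+1/4·(-2.215120)≈-3.124560; next y=2/5·(-0.573359)+1/2·(-3.124560)≈-1.791624
n=8: y≈-1.791624, sp=-1, e=sp−y≈0.791624; I≈-0.387106, D=e−e_prev≈1.218265; u=1/2·0.791624+2·(-0.387106)+1/4·1.218265≈-0.073834; next y=2/5·(-1.791624)+1/2·(-0.073834)≈-0.753567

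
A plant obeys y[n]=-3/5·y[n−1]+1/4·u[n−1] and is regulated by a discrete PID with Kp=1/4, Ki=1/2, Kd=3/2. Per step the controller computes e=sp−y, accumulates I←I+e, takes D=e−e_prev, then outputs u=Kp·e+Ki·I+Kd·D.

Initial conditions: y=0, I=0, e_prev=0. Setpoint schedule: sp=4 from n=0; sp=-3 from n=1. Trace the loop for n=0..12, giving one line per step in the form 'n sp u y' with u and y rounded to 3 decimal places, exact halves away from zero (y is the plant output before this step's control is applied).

(exact arithmetic carried between steps; '≈' marks a value shown rounded to 6 d.p. or computed from one; I and e_prev carry over from the previous line; the table rounds u and y to 3 d.p., halves away from zero)
n=0: y=0, sp=4, e=sp−y=4; I=4, D=e−e_prev=4; u=1/4·4+1/2·4+3/2·4=9; next y=-3/5·0+1/4·9=2.25
n=1: y=2.25, sp=-3, e=sp−y=-5.25; I=-1.25, D=e−e_prev=-9.25; u=1/4·(-5.25)+1/2·(-1.25)+3/2·(-9.25)=-15.8125; next y=-3/5·2.25+1/4·(-15.8125)=-5.303125
n=2: y=-5.303125, sp=-3, e=sp−y=2.303125; I=1.053125, D=e−e_prev=7.553125; u=1/4·2.303125+1/2·1.053125+3/2·7.553125≈12.432031; next y=-3/5·(-5.303125)+1/4·12.432031≈6.289883
n=3: y≈6.289883, sp=-3, e=sp−y≈-9.289883; I≈-8.236758, D=e−e_prev≈-11.593008; u=1/4·(-9.289883)+1/2·(-8.236758)+3/2·(-11.593008)≈-23.830361; next y=-3/5·6.289883+1/4·(-23.830361)≈-9.731520
n=4: y≈-9.731520, sp=-3, e=sp−y≈6.731520; I≈-1.505238, D=e−e_prev≈16.021403; u=1/4·6.731520+1/2·(-1.505238)+3/2·16.021403≈24.962365; next y=-3/5·(-9.731520)+1/4·24.962365≈12.079503
n=5: y≈12.079503, sp=-3, e=sp−y≈-15.079503; I≈-16.584741, D=e−e_prev≈-21.811023; u=1/4·(-15.079503)+1/2·(-16.584741)+3/2·(-21.811023)≈-44.778781; next y=-3/5·12.079503+1/4·(-44.778781)≈-18.442397
n=6: y≈-18.442397, sp=-3, e=sp−y≈15.442397; I≈-1.142344, D=e−e_prev≈30.521901; u=1/4·15.442397+1/2·(-1.142344)+3/2·30.521901≈49.072279; next y=-3/5·(-18.442397)+1/4·49.072279≈23.333508
n=7: y≈23.333508, sp=-3, e=sp−y≈-26.333508; I≈-27.475852, D=e−e_prev≈-41.775905; u=1/4·(-26.333508)+1/2·(-27.475852)+3/2·(-41.775905)≈-82.985161; next y=-3/5·23.333508+1/4·(-82.985161)≈-34.746395
n=8: y≈-34.746395, sp=-3, e=sp−y≈31.746395; I≈4.270543, D=e−e_prev≈58.079903; u=1/4·31.746395+1/2·4.270543+3/2·58.079903≈97.191725; next y=-3/5·(-34.746395)+1/4·97.191725≈45.145768
n=9: y≈45.145768, sp=-3, e=sp−y≈-48.145768; I≈-43.875225, D=e−e_prev≈-79.892163; u=1/4·(-48.145768)+1/2·(-43.875225)+3/2·(-79.892163)≈-153.812300; next y=-3/5·45.145768+1/4·(-153.812300)≈-65.540536
n=10: y≈-65.540536, sp=-3, e=sp−y≈62.540536; I≈18.665311, D=e−e_prev≈110.686304; u=1/4·62.540536+1/2·18.665311+3/2·110.686304≈190.997246; next y=-3/5·(-65.540536)+1/4·190.997246≈87.073633
n=11: y≈87.073633, sp=-3, e=sp−y≈-90.073633; I≈-71.408322, D=e−e_prev≈-152.614169; u=1/4·(-90.073633)+1/2·(-71.408322)+3/2·(-152.614169)≈-287.143823; next y=-3/5·87.073633+1/4·(-287.143823)≈-124.030136
n=12: y≈-124.030136, sp=-3, e=sp−y≈121.030136; I≈49.621813, D=e−e_prev≈211.103769; u=1/4·121.030136+1/2·49.621813+3/2·211.103769≈371.724094; next y=-3/5·(-124.030136)+1/4·371.724094≈167.349105

0 4 9.000 0.000
1 -3 -15.813 2.250
2 -3 12.432 -5.303
3 -3 -23.830 6.290
4 -3 24.962 -9.732
5 -3 -44.779 12.080
6 -3 49.072 -18.442
7 -3 -82.985 23.334
8 -3 97.192 -34.746
9 -3 -153.812 45.146
10 -3 190.997 -65.541
11 -3 -287.144 87.074
12 -3 371.724 -124.030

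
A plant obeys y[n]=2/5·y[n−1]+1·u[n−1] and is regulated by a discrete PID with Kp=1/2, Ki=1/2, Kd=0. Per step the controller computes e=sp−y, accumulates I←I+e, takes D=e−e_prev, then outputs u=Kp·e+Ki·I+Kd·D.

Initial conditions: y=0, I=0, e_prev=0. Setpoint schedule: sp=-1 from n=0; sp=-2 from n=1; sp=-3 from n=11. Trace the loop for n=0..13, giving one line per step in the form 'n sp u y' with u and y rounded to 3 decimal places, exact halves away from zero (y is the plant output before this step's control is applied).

(exact arithmetic carried between steps; '≈' marks a value shown rounded to 6 d.p. or computed from one; I and e_prev carry over from the previous line; the table rounds u and y to 3 d.p., halves away from zero)
n=0: y=0, sp=-1, e=sp−y=-1; I=-1, D=e−e_prev=-1; u=1/2·(-1)+1/2·(-1)+0·(-1)=-1; next y=2/5·0+1·(-1)=-1
n=1: y=-1, sp=-2, e=sp−y=-1; I=-2, D=e−e_prev=0; u=1/2·(-1)+1/2·(-2)+0·0=-1.5; next y=2/5·(-1)+1·(-1.5)=-1.9
n=2: y=-1.9, sp=-2, e=sp−y=-0.1; I=-2.1, D=e−e_prev=0.9; u=1/2·(-0.1)+1/2·(-2.1)+0·0.9=-1.1; next y=2/5·(-1.9)+1·(-1.1)=-1.86
n=3: y=-1.86, sp=-2, e=sp−y=-0.14; I=-2.24, D=e−e_prev=-0.04; u=1/2·(-0.14)+1/2·(-2.24)+0·(-0.04)=-1.19; next y=2/5·(-1.86)+1·(-1.19)=-1.934
n=4: y=-1.934, sp=-2, e=sp−y=-0.066; I=-2.306, D=e−e_prev=0.074; u=1/2·(-0.066)+1/2·(-2.306)+0·0.074=-1.186; next y=2/5·(-1.934)+1·(-1.186)=-1.9596
n=5: y=-1.9596, sp=-2, e=sp−y=-0.0404; I=-2.3464, D=e−e_prev=0.0256; u=1/2·(-0.0404)+1/2·(-2.3464)+0·0.0256=-1.1934; next y=2/5·(-1.9596)+1·(-1.1934)=-1.97724
n=6: y=-1.97724, sp=-2, e=sp−y=-0.02276; I=-2.36916, D=e−e_prev=0.01764; u=1/2·(-0.02276)+1/2·(-2.36916)+0·0.01764=-1.19596; next y=2/5·(-1.97724)+1·(-1.19596)=-1.986856
n=7: y=-1.986856, sp=-2, e=sp−y=-0.013144; I=-2.382304, D=e−e_prev=0.009616; u=1/2·(-0.013144)+1/2·(-2.382304)+0·0.009616=-1.197724; next y=2/5·(-1.986856)+1·(-1.197724)≈-1.992466
n=8: y≈-1.992466, sp=-2, e=sp−y≈-0.007534; I≈-2.389838, D=e−e_prev≈0.005610; u=1/2·(-0.007534)+1/2·(-2.389838)+0·0.005610≈-1.198686; next y=2/5·(-1.992466)+1·(-1.198686)≈-1.995672
n=9: y≈-1.995672, sp=-2, e=sp−y≈-0.004328; I≈-2.394165, D=e−e_prev≈0.003206; u=1/2·(-0.004328)+1/2·(-2.394165)+0·0.003206≈-1.199247; next y=2/5·(-1.995672)+1·(-1.199247)≈-1.997516
n=10: y≈-1.997516, sp=-2, e=sp−y≈-0.002484; I≈-2.396650, D=e−e_prev≈0.001843; u=1/2·(-0.002484)+1/2·(-2.396650)+0·0.001843≈-1.199567; next y=2/5·(-1.997516)+1·(-1.199567)≈-1.998573
n=11: y≈-1.998573, sp=-3, e=sp−y≈-1.001427; I≈-3.398077, D=e−e_prev≈-0.998942; u=1/2·(-1.001427)+1/2·(-3.398077)+0·(-0.998942)≈-2.199752; next y=2/5·(-1.998573)+1·(-2.199752)≈-2.999181
n=12: y≈-2.999181, sp=-3, e=sp−y≈-0.000819; I≈-3.398896, D=e−e_prev≈1.000607; u=1/2·(-0.000819)+1/2·(-3.398896)+0·1.000607≈-1.699857; next y=2/5·(-2.999181)+1·(-1.699857)≈-2.899530
n=13: y≈-2.899530, sp=-3, e=sp−y≈-0.100470; I≈-3.499366, D=e−e_prev≈-0.099651; u=1/2·(-0.100470)+1/2·(-3.499366)+0·(-0.099651)≈-1.799918; next y=2/5·(-2.899530)+1·(-1.799918)≈-2.959730

0 -1 -1.000 0.000
1 -2 -1.500 -1.000
2 -2 -1.100 -1.900
3 -2 -1.190 -1.860
4 -2 -1.186 -1.934
5 -2 -1.193 -1.960
6 -2 -1.196 -1.977
7 -2 -1.198 -1.987
8 -2 -1.199 -1.992
9 -2 -1.199 -1.996
10 -2 -1.200 -1.998
11 -3 -2.200 -1.999
12 -3 -1.700 -2.999
13 -3 -1.800 -2.900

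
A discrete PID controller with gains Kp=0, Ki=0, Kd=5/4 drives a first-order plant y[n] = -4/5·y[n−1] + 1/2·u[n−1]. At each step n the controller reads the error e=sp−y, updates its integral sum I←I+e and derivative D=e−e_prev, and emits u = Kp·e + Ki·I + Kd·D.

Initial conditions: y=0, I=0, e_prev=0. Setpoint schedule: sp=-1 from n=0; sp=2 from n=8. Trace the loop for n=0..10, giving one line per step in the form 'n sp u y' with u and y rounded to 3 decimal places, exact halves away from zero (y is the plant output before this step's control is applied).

0 -1 -1.250 0.000
1 -1 0.781 -0.625
2 -1 -1.895 0.891
3 -1 3.188 -1.660
4 -1 -5.727 2.922
5 -1 10.153 -5.201
6 -1 -18.048 9.237
7 -1 32.064 -16.414
8 2 -53.222 29.163
9 2 98.881 -49.941
10 2 -174.169 89.394

(exact arithmetic carried between steps; '≈' marks a value shown rounded to 6 d.p. or computed from one; I and e_prev carry over from the previous line; the table rounds u and y to 3 d.p., halves away from zero)
n=0: y=0, sp=-1, e=sp−y=-1; I=-1, D=e−e_prev=-1; u=0·(-1)+0·(-1)+5/4·(-1)=-1.25; next y=-4/5·0+1/2·(-1.25)=-0.625
n=1: y=-0.625, sp=-1, e=sp−y=-0.375; I=-1.375, D=e−e_prev=0.625; u=0·(-0.375)+0·(-1.375)+5/4·0.625=0.78125; next y=-4/5·(-0.625)+1/2·0.78125=0.890625
n=2: y=0.890625, sp=-1, e=sp−y=-1.890625; I=-3.265625, D=e−e_prev=-1.515625; u=0·(-1.890625)+0·(-3.265625)+5/4·(-1.515625)≈-1.894531; next y=-4/5·0.890625+1/2·(-1.894531)≈-1.659766
n=3: y≈-1.659766, sp=-1, e=sp−y≈0.659766; I≈-2.605859, D=e−e_prev≈2.550391; u=0·0.659766+0·(-2.605859)+5/4·2.550391≈3.187988; next y=-4/5·(-1.659766)+1/2·3.187988≈2.921807
n=4: y≈2.921807, sp=-1, e=sp−y≈-3.921807; I≈-6.527666, D=e−e_prev≈-4.581572; u=0·(-3.921807)+0·(-6.527666)+5/4·(-4.581572)≈-5.726965; next y=-4/5·2.921807+1/2·(-5.726965)≈-5.200928
n=5: y≈-5.200928, sp=-1, e=sp−y≈4.200928; I≈-2.326738, D=e−e_prev≈8.122735; u=0·4.200928+0·(-2.326738)+5/4·8.122735≈10.153418; next y=-4/5·(-5.200928)+1/2·10.153418≈9.237452
n=6: y≈9.237452, sp=-1, e=sp−y≈-10.237452; I≈-12.564190, D=e−e_prev≈-14.438379; u=0·(-10.237452)+0·(-12.564190)+5/4·(-14.438379)≈-18.047974; next y=-4/5·9.237452+1/2·(-18.047974)≈-16.413948
n=7: y≈-16.413948, sp=-1, e=sp−y≈15.413948; I≈2.849759, D=e−e_prev≈25.651400; u=0·15.413948+0·2.849759+5/4·25.651400≈32.064250; next y=-4/5·(-16.413948)+1/2·32.064250≈29.163284
n=8: y≈29.163284, sp=2, e=sp−y≈-27.163284; I≈-24.313525, D=e−e_prev≈-42.577232; u=0·(-27.163284)+0·(-24.313525)+5/4·(-42.577232)≈-53.221540; next y=-4/5·29.163284+1/2·(-53.221540)≈-49.941397
n=9: y≈-49.941397, sp=2, e=sp−y≈51.941397; I≈27.627872, D=e−e_prev≈79.104681; u=0·51.941397+0·27.627872+5/4·79.104681≈98.880851; next y=-4/5·(-49.941397)+1/2·98.880851≈89.393543
n=10: y≈89.393543, sp=2, e=sp−y≈-87.393543; I≈-59.765671, D=e−e_prev≈-139.334940; u=0·(-87.393543)+0·(-59.765671)+5/4·(-139.334940)≈-174.168675; next y=-4/5·89.393543+1/2·(-174.168675)≈-158.599172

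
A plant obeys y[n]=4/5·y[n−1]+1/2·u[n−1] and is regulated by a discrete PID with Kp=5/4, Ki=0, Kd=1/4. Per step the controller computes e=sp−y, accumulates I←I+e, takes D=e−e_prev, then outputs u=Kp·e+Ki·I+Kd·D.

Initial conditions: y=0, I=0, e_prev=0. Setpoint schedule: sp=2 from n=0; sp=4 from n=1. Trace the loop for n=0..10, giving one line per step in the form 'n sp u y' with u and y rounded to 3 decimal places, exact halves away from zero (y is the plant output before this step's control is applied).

(exact arithmetic carried between steps; '≈' marks a value shown rounded to 6 d.p. or computed from one; I and e_prev carry over from the previous line; the table rounds u and y to 3 d.p., halves away from zero)
n=0: y=0, sp=2, e=sp−y=2; I=2, D=e−e_prev=2; u=5/4·2+0·2+1/4·2=3; next y=4/5·0+1/2·3=1.5
n=1: y=1.5, sp=4, e=sp−y=2.5; I=4.5, D=e−e_prev=0.5; u=5/4·2.5+0·4.5+1/4·0.5=3.25; next y=4/5·1.5+1/2·3.25=2.825
n=2: y=2.825, sp=4, e=sp−y=1.175; I=5.675, D=e−e_prev=-1.325; u=5/4·1.175+0·5.675+1/4·(-1.325)=1.1375; next y=4/5·2.825+1/2·1.1375=2.82875
n=3: y=2.82875, sp=4, e=sp−y=1.17125; I=6.84625, D=e−e_prev=-0.00375; u=5/4·1.17125+0·6.84625+1/4·(-0.00375)=1.463125; next y=4/5·2.82875+1/2·1.463125≈2.994563
n=4: y≈2.994563, sp=4, e=sp−y≈1.005438; I≈7.851688, D=e−e_prev≈-0.165813; u=5/4·1.005438+0·7.851688+1/4·(-0.165813)≈1.215344; next y=4/5·2.994563+1/2·1.215344≈3.003322
n=5: y≈3.003322, sp=4, e=sp−y≈0.996678; I≈8.848366, D=e−e_prev≈-0.008759; u=5/4·0.996678+0·8.848366+1/4·(-0.008759)≈1.243658; next y=4/5·3.003322+1/2·1.243658≈3.024486
n=6: y≈3.024486, sp=4, e=sp−y≈0.975514; I≈9.823879, D=e−e_prev≈-0.021165; u=5/4·0.975514+0·9.823879+1/4·(-0.021165)≈1.214101; next y=4/5·3.024486+1/2·1.214101≈3.026640
n=7: y≈3.026640, sp=4, e=sp−y≈0.973360; I≈10.797240, D=e−e_prev≈-0.002153; u=5/4·0.973360+0·10.797240+1/4·(-0.002153)≈1.216162; next y=4/5·3.026640+1/2·1.216162≈3.029393
n=8: y≈3.029393, sp=4, e=sp−y≈0.970607; I≈11.767847, D=e−e_prev≈-0.002753; u=5/4·0.970607+0·11.767847+1/4·(-0.002753)≈1.212571; next y=4/5·3.029393+1/2·1.212571≈3.029800
n=9: y≈3.029800, sp=4, e=sp−y≈0.970200; I≈12.738047, D=e−e_prev≈-0.000407; u=5/4·0.970200+0·12.738047+1/4·(-0.000407)≈1.212649; next y=4/5·3.029800+1/2·1.212649≈3.030164
n=10: y≈3.030164, sp=4, e=sp−y≈0.969836; I≈13.707883, D=e−e_prev≈-0.000364; u=5/4·0.969836+0·13.707883+1/4·(-0.000364)≈1.212204; next y=4/5·3.030164+1/2·1.212204≈3.030233

0 2 3.000 0.000
1 4 3.250 1.500
2 4 1.138 2.825
3 4 1.463 2.829
4 4 1.215 2.995
5 4 1.244 3.003
6 4 1.214 3.024
7 4 1.216 3.027
8 4 1.213 3.029
9 4 1.213 3.030
10 4 1.212 3.030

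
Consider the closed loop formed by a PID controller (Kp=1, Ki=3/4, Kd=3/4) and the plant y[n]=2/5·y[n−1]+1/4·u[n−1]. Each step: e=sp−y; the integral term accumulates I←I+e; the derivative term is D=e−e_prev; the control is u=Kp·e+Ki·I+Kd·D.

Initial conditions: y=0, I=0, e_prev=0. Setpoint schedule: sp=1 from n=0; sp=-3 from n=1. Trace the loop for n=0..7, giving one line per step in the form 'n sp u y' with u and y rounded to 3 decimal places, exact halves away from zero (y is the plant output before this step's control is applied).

0 1 2.500 0.000
1 -3 -9.063 0.625
2 -3 -1.711 -2.016
3 -3 -6.384 -1.234
4 -3 -4.983 -2.090
5 -3 -6.328 -2.082
6 -3 -6.178 -2.415
7 -3 -6.627 -2.510

(exact arithmetic carried between steps; '≈' marks a value shown rounded to 6 d.p. or computed from one; I and e_prev carry over from the previous line; the table rounds u and y to 3 d.p., halves away from zero)
n=0: y=0, sp=1, e=sp−y=1; I=1, D=e−e_prev=1; u=1·1+3/4·1+3/4·1=2.5; next y=2/5·0+1/4·2.5=0.625
n=1: y=0.625, sp=-3, e=sp−y=-3.625; I=-2.625, D=e−e_prev=-4.625; u=1·(-3.625)+3/4·(-2.625)+3/4·(-4.625)=-9.0625; next y=2/5·0.625+1/4·(-9.0625)=-2.015625
n=2: y=-2.015625, sp=-3, e=sp−y=-0.984375; I=-3.609375, D=e−e_prev=2.640625; u=1·(-0.984375)+3/4·(-3.609375)+3/4·2.640625≈-1.710938; next y=2/5·(-2.015625)+1/4·(-1.710938)≈-1.233984
n=3: y≈-1.233984, sp=-3, e=sp−y≈-1.766016; I≈-5.375391, D=e−e_prev≈-0.781641; u=1·(-1.766016)+3/4·(-5.375391)+3/4·(-0.781641)≈-6.383789; next y=2/5·(-1.233984)+1/4·(-6.383789)≈-2.089541
n=4: y≈-2.089541, sp=-3, e=sp−y≈-0.910459; I≈-6.285850, D=e−e_prev≈0.855557; u=1·(-0.910459)+3/4·(-6.285850)+3/4·0.855557≈-4.983179; next y=2/5·(-2.089541)+1/4·(-4.983179)≈-2.081611
n=5: y≈-2.081611, sp=-3, e=sp−y≈-0.918389; I≈-7.204239, D=e−e_prev≈-0.007930; u=1·(-0.918389)+3/4·(-7.204239)+3/4·(-0.007930)≈-6.327515; next y=2/5·(-2.081611)+1/4·(-6.327515)≈-2.414523
n=6: y≈-2.414523, sp=-3, e=sp−y≈-0.585477; I≈-7.789715, D=e−e_prev≈0.332912; u=1·(-0.585477)+3/4·(-7.789715)+3/4·0.332912≈-6.178079; next y=2/5·(-2.414523)+1/4·(-6.178079)≈-2.510329
n=7: y≈-2.510329, sp=-3, e=sp−y≈-0.489671; I≈-8.279386, D=e−e_prev≈0.095806; u=1·(-0.489671)+3/4·(-8.279386)+3/4·0.095806≈-6.627356; next y=2/5·(-2.510329)+1/4·(-6.627356)≈-2.660971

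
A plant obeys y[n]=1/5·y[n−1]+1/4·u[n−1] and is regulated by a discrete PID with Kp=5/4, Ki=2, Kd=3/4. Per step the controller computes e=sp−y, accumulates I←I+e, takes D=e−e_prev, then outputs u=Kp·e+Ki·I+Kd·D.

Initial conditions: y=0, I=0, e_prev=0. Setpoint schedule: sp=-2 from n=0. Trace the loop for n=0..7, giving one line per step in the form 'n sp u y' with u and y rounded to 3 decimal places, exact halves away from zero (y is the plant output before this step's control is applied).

0 -2 -8.000 0.000
1 -2 -2.500 -2.000
2 -2 -7.900 -1.025
3 -2 -4.499 -2.180
4 -2 -7.482 -1.561
5 -2 -5.408 -2.183
6 -2 -7.086 -1.789
7 -2 -5.851 -2.129

(exact arithmetic carried between steps; '≈' marks a value shown rounded to 6 d.p. or computed from one; I and e_prev carry over from the previous line; the table rounds u and y to 3 d.p., halves away from zero)
n=0: y=0, sp=-2, e=sp−y=-2; I=-2, D=e−e_prev=-2; u=5/4·(-2)+2·(-2)+3/4·(-2)=-8; next y=1/5·0+1/4·(-8)=-2
n=1: y=-2, sp=-2, e=sp−y=0; I=-2, D=e−e_prev=2; u=5/4·0+2·(-2)+3/4·2=-2.5; next y=1/5·(-2)+1/4·(-2.5)=-1.025
n=2: y=-1.025, sp=-2, e=sp−y=-0.975; I=-2.975, D=e−e_prev=-0.975; u=5/4·(-0.975)+2·(-2.975)+3/4·(-0.975)=-7.9; next y=1/5·(-1.025)+1/4·(-7.9)=-2.18
n=3: y=-2.18, sp=-2, e=sp−y=0.18; I=-2.795, D=e−e_prev=1.155; u=5/4·0.18+2·(-2.795)+3/4·1.155=-4.49875; next y=1/5·(-2.18)+1/4·(-4.49875)≈-1.560688
n=4: y≈-1.560688, sp=-2, e=sp−y≈-0.439313; I≈-3.234313, D=e−e_prev≈-0.619313; u=5/4·(-0.439313)+2·(-3.234313)+3/4·(-0.619313)≈-7.48225; next y=1/5·(-1.560688)+1/4·(-7.48225)≈-2.1827
n=5: y=-2.1827, sp=-2, e=sp−y=0.1827; I≈-3.051613, D=e−e_prev≈0.622013; u=5/4·0.1827+2·(-3.051613)+3/4·0.622013≈-5.408341; next y=1/5·(-2.1827)+1/4·(-5.408341)≈-1.788625
n=6: y≈-1.788625, sp=-2, e=sp−y≈-0.211375; I≈-3.262987, D=e−e_prev≈-0.394075; u=5/4·(-0.211375)+2·(-3.262987)+3/4·(-0.394075)≈-7.085749; next y=1/5·(-1.788625)+1/4·(-7.085749)≈-2.129162
n=7: y≈-2.129162, sp=-2, e=sp−y≈0.129162; I≈-3.133825, D=e−e_prev≈0.340537; u=5/4·0.129162+2·(-3.133825)+3/4·0.340537≈-5.850794; next y=1/5·(-2.129162)+1/4·(-5.850794)≈-1.888531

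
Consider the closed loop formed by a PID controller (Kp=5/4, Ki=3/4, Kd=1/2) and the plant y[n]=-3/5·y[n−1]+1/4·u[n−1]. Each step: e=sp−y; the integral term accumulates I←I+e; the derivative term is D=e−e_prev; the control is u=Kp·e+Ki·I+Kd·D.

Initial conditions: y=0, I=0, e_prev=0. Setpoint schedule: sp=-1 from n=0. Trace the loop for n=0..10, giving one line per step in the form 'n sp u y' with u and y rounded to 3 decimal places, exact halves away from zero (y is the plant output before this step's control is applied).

(exact arithmetic carried between steps; '≈' marks a value shown rounded to 6 d.p. or computed from one; I and e_prev carry over from the previous line; the table rounds u and y to 3 d.p., halves away from zero)
n=0: y=0, sp=-1, e=sp−y=-1; I=-1, D=e−e_prev=-1; u=5/4·(-1)+3/4·(-1)+1/2·(-1)=-2.5; next y=-3/5·0+1/4·(-2.5)=-0.625
n=1: y=-0.625, sp=-1, e=sp−y=-0.375; I=-1.375, D=e−e_prev=0.625; u=5/4·(-0.375)+3/4·(-1.375)+1/2·0.625=-1.1875; next y=-3/5·(-0.625)+1/4·(-1.1875)=0.078125
n=2: y=0.078125, sp=-1, e=sp−y=-1.078125; I=-2.453125, D=e−e_prev=-0.703125; u=5/4·(-1.078125)+3/4·(-2.453125)+1/2·(-0.703125)≈-3.539063; next y=-3/5·0.078125+1/4·(-3.539063)≈-0.931641
n=3: y≈-0.931641, sp=-1, e=sp−y≈-0.068359; I≈-2.521484, D=e−e_prev≈1.009766; u=5/4·(-0.068359)+3/4·(-2.521484)+1/2·1.009766≈-1.471680; next y=-3/5·(-0.931641)+1/4·(-1.471680)≈0.191064
n=4: y≈0.191064, sp=-1, e=sp−y≈-1.191064; I≈-3.712549, D=e−e_prev≈-1.122705; u=5/4·(-1.191064)+3/4·(-3.712549)+1/2·(-1.122705)≈-4.834595; next y=-3/5·0.191064+1/4·(-4.834595)≈-1.323287
n=5: y≈-1.323287, sp=-1, e=sp−y≈0.323287; I≈-3.389261, D=e−e_prev≈1.514352; u=5/4·0.323287+3/4·(-3.389261)+1/2·1.514352≈-1.380661; next y=-3/5·(-1.323287)+1/4·(-1.380661)≈0.448807
n=6: y≈0.448807, sp=-1, e=sp−y≈-1.448807; I≈-4.838069, D=e−e_prev≈-1.772095; u=5/4·(-1.448807)+3/4·(-4.838069)+1/2·(-1.772095)≈-6.325608; next y=-3/5·0.448807+1/4·(-6.325608)≈-1.850686
n=7: y≈-1.850686, sp=-1, e=sp−y≈0.850686; I≈-3.987382, D=e−e_prev≈2.299493; u=5/4·0.850686+3/4·(-3.987382)+1/2·2.299493≈-0.777432; next y=-3/5·(-1.850686)+1/4·(-0.777432)≈0.916054
n=8: y≈0.916054, sp=-1, e=sp−y≈-1.916054; I≈-5.903436, D=e−e_prev≈-2.766740; u=5/4·(-1.916054)+3/4·(-5.903436)+1/2·(-2.766740)≈-8.206014; next y=-3/5·0.916054+1/4·(-8.206014)≈-2.601136
n=9: y≈-2.601136, sp=-1, e=sp−y≈1.601136; I≈-4.302300, D=e−e_prev≈3.517189; u=5/4·1.601136+3/4·(-4.302300)+1/2·3.517189≈0.533289; next y=-3/5·(-2.601136)+1/4·0.533289≈1.694004
n=10: y≈1.694004, sp=-1, e=sp−y≈-2.694004; I≈-6.996304, D=e−e_prev≈-4.295139; u=5/4·(-2.694004)+3/4·(-6.996304)+1/2·(-4.295139)≈-10.762302; next y=-3/5·1.694004+1/4·(-10.762302)≈-3.706978

0 -1 -2.500 0.000
1 -1 -1.188 -0.625
2 -1 -3.539 0.078
3 -1 -1.472 -0.932
4 -1 -4.835 0.191
5 -1 -1.381 -1.323
6 -1 -6.326 0.449
7 -1 -0.777 -1.851
8 -1 -8.206 0.916
9 -1 0.533 -2.601
10 -1 -10.762 1.694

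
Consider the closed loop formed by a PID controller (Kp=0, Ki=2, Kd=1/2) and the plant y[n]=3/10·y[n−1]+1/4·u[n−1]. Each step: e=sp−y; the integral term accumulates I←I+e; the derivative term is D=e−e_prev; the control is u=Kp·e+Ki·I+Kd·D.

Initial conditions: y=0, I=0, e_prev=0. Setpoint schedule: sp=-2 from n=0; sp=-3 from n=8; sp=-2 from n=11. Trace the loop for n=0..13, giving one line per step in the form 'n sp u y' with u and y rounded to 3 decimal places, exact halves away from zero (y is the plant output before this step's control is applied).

0 -2 -5.000 0.000
1 -2 -4.875 -1.250
2 -2 -6.141 -1.594
3 -2 -6.076 -2.013
4 -2 -5.985 -2.123
5 -2 -5.768 -2.133
6 -2 -5.635 -2.082
7 -2 -5.567 -2.033
8 -3 -8.055 -2.002
9 -3 -8.004 -2.614
10 -3 -8.654 -2.785
11 -2 -6.135 -2.999
12 -2 -6.158 -2.433
13 -2 -5.418 -2.269

(exact arithmetic carried between steps; '≈' marks a value shown rounded to 6 d.p. or computed from one; I and e_prev carry over from the previous line; the table rounds u and y to 3 d.p., halves away from zero)
n=0: y=0, sp=-2, e=sp−y=-2; I=-2, D=e−e_prev=-2; u=0·(-2)+2·(-2)+1/2·(-2)=-5; next y=3/10·0+1/4·(-5)=-1.25
n=1: y=-1.25, sp=-2, e=sp−y=-0.75; I=-2.75, D=e−e_prev=1.25; u=0·(-0.75)+2·(-2.75)+1/2·1.25=-4.875; next y=3/10·(-1.25)+1/4·(-4.875)=-1.59375
n=2: y=-1.59375, sp=-2, e=sp−y=-0.40625; I=-3.15625, D=e−e_prev=0.34375; u=0·(-0.40625)+2·(-3.15625)+1/2·0.34375=-6.140625; next y=3/10·(-1.59375)+1/4·(-6.140625)≈-2.013281
n=3: y≈-2.013281, sp=-2, e=sp−y≈0.013281; I≈-3.142969, D=e−e_prev≈0.419531; u=0·0.013281+2·(-3.142969)+1/2·0.419531≈-6.076172; next y=3/10·(-2.013281)+1/4·(-6.076172)≈-2.123027
n=4: y≈-2.123027, sp=-2, e=sp−y≈0.123027; I≈-3.019941, D=e−e_prev≈0.109746; u=0·0.123027+2·(-3.019941)+1/2·0.109746≈-5.985010; next y=3/10·(-2.123027)+1/4·(-5.985010)≈-2.133161
n=5: y≈-2.133161, sp=-2, e=sp−y≈0.133161; I≈-2.886781, D=e−e_prev≈0.010133; u=0·0.133161+2·(-2.886781)+1/2·0.010133≈-5.768495; next y=3/10·(-2.133161)+1/4·(-5.768495)≈-2.082072
n=6: y≈-2.082072, sp=-2, e=sp−y≈0.082072; I≈-2.804709, D=e−e_prev≈-0.051089; u=0·0.082072+2·(-2.804709)+1/2·(-0.051089)≈-5.634962; next y=3/10·(-2.082072)+1/4·(-5.634962)≈-2.033362
n=7: y≈-2.033362, sp=-2, e=sp−y≈0.033362; I≈-2.771347, D=e−e_prev≈-0.048710; u=0·0.033362+2·(-2.771347)+1/2·(-0.048710)≈-5.567048; next y=3/10·(-2.033362)+1/4·(-5.567048)≈-2.001771
n=8: y≈-2.001771, sp=-3, e=sp−y≈-0.998229; I≈-3.769576, D=e−e_prev≈-1.031591; u=0·(-0.998229)+2·(-3.769576)+1/2·(-1.031591)≈-8.054948; next y=3/10·(-2.001771)+1/4·(-8.054948)≈-2.614268
n=9: y≈-2.614268, sp=-3, e=sp−y≈-0.385732; I≈-4.155308, D=e−e_prev≈0.612497; u=0·(-0.385732)+2·(-4.155308)+1/2·0.612497≈-8.004367; next y=3/10·(-2.614268)+1/4·(-8.004367)≈-2.785372
n=10: y≈-2.785372, sp=-3, e=sp−y≈-0.214628; I≈-4.369936, D=e−e_prev≈0.171104; u=0·(-0.214628)+2·(-4.369936)+1/2·0.171104≈-8.654319; next y=3/10·(-2.785372)+1/4·(-8.654319)≈-2.999191
n=11: y≈-2.999191, sp=-2, e=sp−y≈0.999191; I≈-3.370744, D=e−e_prev≈1.213819; u=0·0.999191+2·(-3.370744)+1/2·1.213819≈-6.134579; next y=3/10·(-2.999191)+1/4·(-6.134579)≈-2.433402
n=12: y≈-2.433402, sp=-2, e=sp−y≈0.433402; I≈-2.937342, D=e−e_prev≈-0.565789; u=0·0.433402+2·(-2.937342)+1/2·(-0.565789)≈-6.157579; next y=3/10·(-2.433402)+1/4·(-6.157579)≈-2.269415
n=13: y≈-2.269415, sp=-2, e=sp−y≈0.269415; I≈-2.667927, D=e−e_prev≈-0.163987; u=0·0.269415+2·(-2.667927)+1/2·(-0.163987)≈-5.417847; next y=3/10·(-2.269415)+1/4·(-5.417847)≈-2.035286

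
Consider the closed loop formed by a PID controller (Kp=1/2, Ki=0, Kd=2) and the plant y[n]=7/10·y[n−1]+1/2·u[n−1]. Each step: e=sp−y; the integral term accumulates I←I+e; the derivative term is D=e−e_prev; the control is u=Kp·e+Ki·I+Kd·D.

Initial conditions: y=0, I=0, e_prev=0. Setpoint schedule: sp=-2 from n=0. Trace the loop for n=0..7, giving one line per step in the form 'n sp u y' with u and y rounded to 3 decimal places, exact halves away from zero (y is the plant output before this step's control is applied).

0 -2 -5.000 0.000
1 -2 5.250 -2.500
2 -2 -8.188 0.875
3 -2 9.453 -3.481
4 -2 -13.687 2.290
5 -2 16.681 -5.241
6 -2 -23.161 4.672
7 -2 29.119 -8.310

(exact arithmetic carried between steps; '≈' marks a value shown rounded to 6 d.p. or computed from one; I and e_prev carry over from the previous line; the table rounds u and y to 3 d.p., halves away from zero)
n=0: y=0, sp=-2, e=sp−y=-2; I=-2, D=e−e_prev=-2; u=1/2·(-2)+0·(-2)+2·(-2)=-5; next y=7/10·0+1/2·(-5)=-2.5
n=1: y=-2.5, sp=-2, e=sp−y=0.5; I=-1.5, D=e−e_prev=2.5; u=1/2·0.5+0·(-1.5)+2·2.5=5.25; next y=7/10·(-2.5)+1/2·5.25=0.875
n=2: y=0.875, sp=-2, e=sp−y=-2.875; I=-4.375, D=e−e_prev=-3.375; u=1/2·(-2.875)+0·(-4.375)+2·(-3.375)=-8.1875; next y=7/10·0.875+1/2·(-8.1875)=-3.48125
n=3: y=-3.48125, sp=-2, e=sp−y=1.48125; I=-2.89375, D=e−e_prev=4.35625; u=1/2·1.48125+0·(-2.89375)+2·4.35625=9.453125; next y=7/10·(-3.48125)+1/2·9.453125≈2.289688
n=4: y≈2.289688, sp=-2, e=sp−y≈-4.289688; I≈-7.183438, D=e−e_prev≈-5.770938; u=1/2·(-4.289688)+0·(-7.183438)+2·(-5.770938)≈-13.686719; next y=7/10·2.289688+1/2·(-13.686719)≈-5.240578
n=5: y≈-5.240578, sp=-2, e=sp−y≈3.240578; I≈-3.942859, D=e−e_prev≈7.530266; u=1/2·3.240578+0·(-3.942859)+2·7.530266≈16.680820; next y=7/10·(-5.240578)+1/2·16.680820≈4.672005
n=6: y≈4.672005, sp=-2, e=sp−y≈-6.672005; I≈-10.614865, D=e−e_prev≈-9.912584; u=1/2·(-6.672005)+0·(-10.614865)+2·(-9.912584)≈-23.161170; next y=7/10·4.672005+1/2·(-23.161170)≈-8.310181
n=7: y≈-8.310181, sp=-2, e=sp−y≈6.310181; I≈-4.304684, D=e−e_prev≈12.982187; u=1/2·6.310181+0·(-4.304684)+2·12.982187≈29.119464; next y=7/10·(-8.310181)+1/2·29.119464≈8.742605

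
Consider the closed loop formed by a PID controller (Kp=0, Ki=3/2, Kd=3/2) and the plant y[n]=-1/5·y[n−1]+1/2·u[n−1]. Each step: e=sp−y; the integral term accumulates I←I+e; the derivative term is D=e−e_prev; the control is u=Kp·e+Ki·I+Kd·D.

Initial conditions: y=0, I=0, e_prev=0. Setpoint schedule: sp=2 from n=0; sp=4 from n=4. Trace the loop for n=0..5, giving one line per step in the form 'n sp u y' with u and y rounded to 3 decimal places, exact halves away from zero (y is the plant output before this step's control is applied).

0 2 6.000 0.000
1 2 -3.000 3.000
2 2 15.300 -2.100
3 2 -16.710 8.070
4 4 49.557 -9.969
5 4 -69.772 26.772

(exact arithmetic carried between steps; '≈' marks a value shown rounded to 6 d.p. or computed from one; I and e_prev carry over from the previous line; the table rounds u and y to 3 d.p., halves away from zero)
n=0: y=0, sp=2, e=sp−y=2; I=2, D=e−e_prev=2; u=0·2+3/2·2+3/2·2=6; next y=-1/5·0+1/2·6=3
n=1: y=3, sp=2, e=sp−y=-1; I=1, D=e−e_prev=-3; u=0·(-1)+3/2·1+3/2·(-3)=-3; next y=-1/5·3+1/2·(-3)=-2.1
n=2: y=-2.1, sp=2, e=sp−y=4.1; I=5.1, D=e−e_prev=5.1; u=0·4.1+3/2·5.1+3/2·5.1=15.3; next y=-1/5·(-2.1)+1/2·15.3=8.07
n=3: y=8.07, sp=2, e=sp−y=-6.07; I=-0.97, D=e−e_prev=-10.17; u=0·(-6.07)+3/2·(-0.97)+3/2·(-10.17)=-16.71; next y=-1/5·8.07+1/2·(-16.71)=-9.969
n=4: y=-9.969, sp=4, e=sp−y=13.969; I=12.999, D=e−e_prev=20.039; u=0·13.969+3/2·12.999+3/2·20.039=49.557; next y=-1/5·(-9.969)+1/2·49.557=26.7723
n=5: y=26.7723, sp=4, e=sp−y=-22.7723; I=-9.7733, D=e−e_prev=-36.7413; u=0·(-22.7723)+3/2·(-9.7733)+3/2·(-36.7413)=-69.7719; next y=-1/5·26.7723+1/2·(-69.7719)=-40.24041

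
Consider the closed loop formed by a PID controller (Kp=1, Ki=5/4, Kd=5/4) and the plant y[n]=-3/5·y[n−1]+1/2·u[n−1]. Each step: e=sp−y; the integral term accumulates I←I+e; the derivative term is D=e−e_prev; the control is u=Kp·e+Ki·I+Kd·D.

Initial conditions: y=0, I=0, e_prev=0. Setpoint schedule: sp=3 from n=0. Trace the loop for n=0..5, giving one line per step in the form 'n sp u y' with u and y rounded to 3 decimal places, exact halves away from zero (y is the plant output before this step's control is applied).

(exact arithmetic carried between steps; '≈' marks a value shown rounded to 6 d.p. or computed from one; I and e_prev carry over from the previous line; the table rounds u and y to 3 d.p., halves away from zero)
n=0: y=0, sp=3, e=sp−y=3; I=3, D=e−e_prev=3; u=1·3+5/4·3+5/4·3=10.5; next y=-3/5·0+1/2·10.5=5.25
n=1: y=5.25, sp=3, e=sp−y=-2.25; I=0.75, D=e−e_prev=-5.25; u=1·(-2.25)+5/4·0.75+5/4·(-5.25)=-7.875; next y=-3/5·5.25+1/2·(-7.875)=-7.0875
n=2: y=-7.0875, sp=3, e=sp−y=10.0875; I=10.8375, D=e−e_prev=12.3375; u=1·10.0875+5/4·10.8375+5/4·12.3375=39.05625; next y=-3/5·(-7.0875)+1/2·39.05625=23.780625
n=3: y=23.780625, sp=3, e=sp−y=-20.780625; I=-9.943125, D=e−e_prev=-30.868125; u=1·(-20.780625)+5/4·(-9.943125)+5/4·(-30.868125)≈-71.794688; next y=-3/5·23.780625+1/2·(-71.794688)≈-50.165719
n=4: y≈-50.165719, sp=3, e=sp−y≈53.165719; I≈43.222594, D=e−e_prev≈73.946344; u=1·53.165719+5/4·43.222594+5/4·73.946344≈199.626891; next y=-3/5·(-50.165719)+1/2·199.626891≈129.912877
n=5: y≈129.912877, sp=3, e=sp−y≈-126.912877; I≈-83.690283, D=e−e_prev≈-180.078595; u=1·(-126.912877)+5/4·(-83.690283)+5/4·(-180.078595)≈-456.623974; next y=-3/5·129.912877+1/2·(-456.623974)≈-306.259713

0 3 10.500 0.000
1 3 -7.875 5.250
2 3 39.056 -7.088
3 3 -71.795 23.781
4 3 199.627 -50.166
5 3 -456.624 129.913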